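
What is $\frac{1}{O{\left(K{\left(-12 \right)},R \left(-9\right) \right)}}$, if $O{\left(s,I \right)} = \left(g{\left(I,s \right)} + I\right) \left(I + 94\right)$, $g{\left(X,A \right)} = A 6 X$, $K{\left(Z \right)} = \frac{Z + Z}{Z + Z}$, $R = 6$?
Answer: $- \frac{1}{15120} \approx -6.6138 \cdot 10^{-5}$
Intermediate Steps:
$K{\left(Z \right)} = 1$ ($K{\left(Z \right)} = \frac{2 Z}{2 Z} = 2 Z \frac{1}{2 Z} = 1$)
$g{\left(X,A \right)} = 6 A X$
$O{\left(s,I \right)} = \left(94 + I\right) \left(I + 6 I s\right)$ ($O{\left(s,I \right)} = \left(6 s I + I\right) \left(I + 94\right) = \left(6 I s + I\right) \left(94 + I\right) = \left(I + 6 I s\right) \left(94 + I\right) = \left(94 + I\right) \left(I + 6 I s\right)$)
$\frac{1}{O{\left(K{\left(-12 \right)},R \left(-9\right) \right)}} = \frac{1}{6 \left(-9\right) \left(94 + 6 \left(-9\right) + 564 \cdot 1 + 6 \cdot 6 \left(-9\right) 1\right)} = \frac{1}{\left(-54\right) \left(94 - 54 + 564 + 6 \left(-54\right) 1\right)} = \frac{1}{\left(-54\right) \left(94 - 54 + 564 - 324\right)} = \frac{1}{\left(-54\right) 280} = \frac{1}{-15120} = - \frac{1}{15120}$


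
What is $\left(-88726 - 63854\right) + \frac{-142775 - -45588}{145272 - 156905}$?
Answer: $- \frac{1774865953}{11633} \approx -1.5257 \cdot 10^{5}$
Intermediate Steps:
$\left(-88726 - 63854\right) + \frac{-142775 - -45588}{145272 - 156905} = -152580 + \frac{-142775 + 45588}{-11633} = -152580 - - \frac{97187}{11633} = -152580 + \frac{97187}{11633} = - \frac{1774865953}{11633}$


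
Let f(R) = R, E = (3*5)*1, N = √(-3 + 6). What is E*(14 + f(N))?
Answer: 210 + 15*√3 ≈ 235.98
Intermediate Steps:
N = √3 ≈ 1.7320
E = 15 (E = 15*1 = 15)
E*(14 + f(N)) = 15*(14 + √3) = 210 + 15*√3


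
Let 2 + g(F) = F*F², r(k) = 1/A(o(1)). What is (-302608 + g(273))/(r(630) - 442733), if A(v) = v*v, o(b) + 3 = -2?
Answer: -501095175/11068324 ≈ -45.273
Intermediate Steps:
o(b) = -5 (o(b) = -3 - 2 = -5)
A(v) = v²
r(k) = 1/25 (r(k) = 1/((-5)²) = 1/25)
g(F) = -2 + F³ (g(F) = -2 + F*F² = -2 + F³)
(-302608 + g(273))/(r(630) - 442733) = (-302608 + (-2 + 273³))/(1/25 - 442733) = (-302608 + (-2 + 20346417))/(-11068324/25) = (-302608 + 20346415)*(-25/11068324) = 20043807*(-25/11068324) = -501095175/11068324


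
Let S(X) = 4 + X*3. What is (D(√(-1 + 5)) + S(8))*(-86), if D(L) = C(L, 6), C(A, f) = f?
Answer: -2924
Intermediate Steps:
S(X) = 4 + 3*X
D(L) = 6
(D(√(-1 + 5)) + S(8))*(-86) = (6 + (4 + 3*8))*(-86) = (6 + (4 + 24))*(-86) = (6 + 28)*(-86) = 34*(-86) = -2924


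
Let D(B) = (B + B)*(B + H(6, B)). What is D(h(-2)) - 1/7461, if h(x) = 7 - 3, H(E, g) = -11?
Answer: -417817/7461 ≈ -56.000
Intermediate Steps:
h(x) = 4
D(B) = 2*B*(-11 + B) (D(B) = (B + B)*(B - 11) = (2*B)*(-11 + B) = 2*B*(-11 + B))
D(h(-2)) - 1/7461 = 2*4*(-11 + 4) - 1/7461 = 2*4*(-7) - 1*1/7461 = -56 - 1/7461 = -417817/7461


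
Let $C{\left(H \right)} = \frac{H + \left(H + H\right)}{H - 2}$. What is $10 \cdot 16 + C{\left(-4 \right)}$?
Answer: $162$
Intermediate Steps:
$C{\left(H \right)} = \frac{3 H}{-2 + H}$ ($C{\left(H \right)} = \frac{H + 2 H}{-2 + H} = \frac{3 H}{-2 + H}$)
$10 \cdot 16 + C{\left(-4 \right)} = 10 \cdot 16 + 3 \left(-4\right) \frac{1}{-2 - 4} = 160 + 3 \left(-4\right) \frac{1}{-6} = 160 + 3 \left(-4\right) \left(- \frac{1}{6}\right) = 160 + 2 = 162$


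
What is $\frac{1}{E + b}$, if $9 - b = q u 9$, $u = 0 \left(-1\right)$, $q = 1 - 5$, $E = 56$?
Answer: $\frac{1}{65} \approx 0.015385$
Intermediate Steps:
$q = -4$
$u = 0$
$b = 9$ ($b = 9 - \left(-4\right) 0 \cdot 9 = 9 - 0 \cdot 9 = 9 - 0 = 9 + 0 = 9$)
$\frac{1}{E + b} = \frac{1}{56 + 9} = \frac{1}{65}$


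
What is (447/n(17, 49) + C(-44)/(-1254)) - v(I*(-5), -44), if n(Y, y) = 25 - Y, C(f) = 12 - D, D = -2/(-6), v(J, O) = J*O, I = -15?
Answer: 50499067/15048 ≈ 3355.9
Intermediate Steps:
D = 1/3 (D = -2*(-1/6) = 1/3 ≈ 0.33333)
C(f) = 35/3 (C(f) = 12 - 1*1/3 = 12 - 1/3 = 35/3)
(447/n(17, 49) + C(-44)/(-1254)) - v(I*(-5), -44) = (447/(25 - 1*17) + (35/3)/(-1254)) - (-15*(-5))*(-44) = (447/(25 - 17) + (35/3)*(-1/1254)) - 75*(-44) = (447/8 - 35/3762) - 1*(-3300) = (447*(1/8) - 35/3762) + 3300 = (447/8 - 35/3762) + 3300 = 840667/15048 + 3300 = 50499067/15048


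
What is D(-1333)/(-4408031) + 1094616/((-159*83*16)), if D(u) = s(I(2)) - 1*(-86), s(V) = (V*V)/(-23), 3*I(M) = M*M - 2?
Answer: -41616654963757/8027844344766 ≈ -5.1840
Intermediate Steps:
I(M) = -2/3 + M**2/3 (I(M) = (M*M - 2)/3 = (M**2 - 2)/3 = (-2 + M**2)/3 = -2/3 + M**2/3)
s(V) = -V**2/23 (s(V) = V**2*(-1/23) = -V**2/23)
D(u) = 17798/207 (D(u) = -(-2/3 + (1/3)*2**2)**2/23 - 1*(-86) = -(-2/3 + (1/3)*4)**2/23 + 86 = -(-2/3 + 4/3)**2/23 + 86 = -(2/3)**2/23 + 86 = -1/23*4/9 + 86 = -4/207 + 86 = 17798/207)
D(-1333)/(-4408031) + 1094616/((-159*83*16)) = (17798/207)/(-4408031) + 1094616/((-159*83*16)) = (17798/207)*(-1/4408031) + 1094616/((-13197*16)) = -17798/912462417 + 1094616/(-211152) = -17798/912462417 + 1094616*(-1/211152) = -17798/912462417 - 45609/8798 = -41616654963757/8027844344766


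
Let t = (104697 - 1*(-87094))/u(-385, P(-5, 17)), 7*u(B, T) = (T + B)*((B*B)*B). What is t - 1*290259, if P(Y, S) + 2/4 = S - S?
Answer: -1824417465477793/6285481125 ≈ -2.9026e+5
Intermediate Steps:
P(Y, S) = -½ (P(Y, S) = -½ + (S - S) = -½ + 0 = -½)
u(B, T) = B³*(B + T)/7 (u(B, T) = ((T + B)*((B*B)*B))/7 = ((B + T)*(B²*B))/7 = ((B + T)*B³)/7 = (B³*(B + T))/7 = B³*(B + T)/7)
t = 383582/6285481125 (t = (104697 - 1*(-87094))/(((⅐)*(-385)³*(-385 - ½))) = (104697 + 87094)/(((⅐)*(-57066625)*(-771/2))) = 191791/(6285481125/2) = 191791*(2/6285481125) = 383582/6285481125 ≈ 6.1027e-5)
t - 1*290259 = 383582/6285481125 - 1*290259 = 383582/6285481125 - 290259 = -1824417465477793/6285481125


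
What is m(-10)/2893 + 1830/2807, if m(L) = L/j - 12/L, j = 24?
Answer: 317783329/487239060 ≈ 0.65221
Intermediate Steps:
m(L) = -12/L + L/24 (m(L) = L/24 - 12/L = -12/L + L/24)
m(-10)/2893 + 1830/2807 = (-12/(-10) + (1/24)*(-10))/2893 + 1830/2807 = (-12*(-⅒) - 5/12)*(1/2893) + 1830*(1/2807) = (6/5 - 5/12)*(1/2893) + 1830/2807 = (47/60)*(1/2893) + 1830/2807 = 47/173580 + 1830/2807 = 317783329/487239060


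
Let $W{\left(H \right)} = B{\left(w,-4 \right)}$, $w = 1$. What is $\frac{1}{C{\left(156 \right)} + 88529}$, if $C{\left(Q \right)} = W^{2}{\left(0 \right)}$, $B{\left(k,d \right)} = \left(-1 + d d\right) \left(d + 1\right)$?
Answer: $\frac{1}{90554} \approx 1.1043 \cdot 10^{-5}$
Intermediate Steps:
$B{\left(k,d \right)} = \left(1 + d\right) \left(-1 + d^{2}\right)$ ($B{\left(k,d \right)} = \left(-1 + d^{2}\right) \left(1 + d\right) = \left(1 + d\right) \left(-1 + d^{2}\right)$)
$W{\left(H \right)} = -45$ ($W{\left(H \right)} = -1 + \left(-4\right)^{2} + \left(-4\right)^{3} - -4 = -1 + 16 - 64 + 4 = -45$)
$C{\left(Q \right)} = 2025$ ($C{\left(Q \right)} = \left(-45\right)^{2} = 2025$)
$\frac{1}{C{\left(156 \right)} + 88529} = \frac{1}{2025 + 88529} = \frac{1}{90554}$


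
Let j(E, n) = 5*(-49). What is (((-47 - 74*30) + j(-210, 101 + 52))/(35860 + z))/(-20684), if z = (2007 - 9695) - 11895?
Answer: 628/84168367 ≈ 7.4612e-6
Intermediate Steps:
j(E, n) = -245
z = -19583 (z = -7688 - 11895 = -19583)
(((-47 - 74*30) + j(-210, 101 + 52))/(35860 + z))/(-20684) = (((-47 - 74*30) - 245)/(35860 - 19583))/(-20684) = (((-47 - 2220) - 245)/16277)*(-1/20684) = ((-2267 - 245)*(1/16277))*(-1/20684) = -2512*1/16277*(-1/20684) = -2512/16277*(-1/20684) = 628/84168367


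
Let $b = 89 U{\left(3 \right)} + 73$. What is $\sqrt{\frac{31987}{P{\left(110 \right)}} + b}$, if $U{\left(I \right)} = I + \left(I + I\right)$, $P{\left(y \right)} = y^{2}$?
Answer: $\frac{\sqrt{10607387}}{110} \approx 29.608$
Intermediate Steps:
$U{\left(I \right)} = 3 I$ ($U{\left(I \right)} = I + 2 I = 3 I$)
$b = 874$ ($b = 89 \cdot 3 \cdot 3 + 73 = 89 \cdot 9 + 73 = 801 + 73 = 874$)
$\sqrt{\frac{31987}{P{\left(110 \right)}} + b} = \sqrt{\frac{31987}{110^{2}} + 874} = \sqrt{\frac{31987}{12100} + 874} = \sqrt{\frac{10607387}{12100}} = \frac{\sqrt{10607387}}{110}$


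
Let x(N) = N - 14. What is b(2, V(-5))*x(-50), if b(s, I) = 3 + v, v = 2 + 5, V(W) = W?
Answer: -640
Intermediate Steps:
v = 7
x(N) = -14 + N
b(s, I) = 10 (b(s, I) = 3 + 7 = 10)
b(2, V(-5))*x(-50) = 10*(-14 - 50) = 10*(-64) = -640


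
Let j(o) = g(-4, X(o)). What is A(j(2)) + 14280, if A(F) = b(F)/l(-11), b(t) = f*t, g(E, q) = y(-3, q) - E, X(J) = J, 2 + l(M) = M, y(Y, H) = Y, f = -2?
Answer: 185642/13 ≈ 14280.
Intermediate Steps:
l(M) = -2 + M
g(E, q) = -3 - E
j(o) = 1 (j(o) = -3 - 1*(-4) = -3 + 4 = 1)
b(t) = -2*t
A(F) = 2*F/13 (A(F) = (-2*F)/(-2 - 11) = -2*F/(-13) = -2*F*(-1/13) = 2*F/13)
A(j(2)) + 14280 = (2/13)*1 + 14280 = 2/13 + 14280 = 185642/13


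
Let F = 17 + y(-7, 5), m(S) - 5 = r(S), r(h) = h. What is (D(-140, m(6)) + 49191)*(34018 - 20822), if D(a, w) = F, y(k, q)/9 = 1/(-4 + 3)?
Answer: 649230004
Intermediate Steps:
m(S) = 5 + S
y(k, q) = -9 (y(k, q) = 9/(-4 + 3) = 9/(-1) = 9*(-1) = -9)
F = 8 (F = 17 - 9 = 8)
D(a, w) = 8
(D(-140, m(6)) + 49191)*(34018 - 20822) = (8 + 49191)*(34018 - 20822) = 49199*13196 = 649230004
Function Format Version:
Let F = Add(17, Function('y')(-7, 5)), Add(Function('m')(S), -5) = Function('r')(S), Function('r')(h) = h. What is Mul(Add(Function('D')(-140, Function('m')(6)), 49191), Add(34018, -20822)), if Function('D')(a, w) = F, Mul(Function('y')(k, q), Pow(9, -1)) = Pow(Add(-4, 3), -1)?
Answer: 649230004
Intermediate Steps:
Function('m')(S) = Add(5, S)
Function('y')(k, q) = -9 (Function('y')(k, q) = Mul(9, Pow(Add(-4, 3), -1)) = Mul(9, Pow(-1, -1)) = Mul(9, -1) = -9)
F = 8 (F = Add(17, -9) = 8)
Function('D')(a, w) = 8
Mul(Add(Function('D')(-140, Function('m')(6)), 49191), Add(34018, -20822)) = Mul(Add(8, 49191), Add(34018, -20822)) = Mul(49199, 13196) = 649230004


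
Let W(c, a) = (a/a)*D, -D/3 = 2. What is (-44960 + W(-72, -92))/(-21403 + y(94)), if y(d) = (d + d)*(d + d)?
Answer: -44966/13941 ≈ -3.2254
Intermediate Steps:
D = -6 (D = -3*2 = -6)
W(c, a) = -6 (W(c, a) = (a/a)*(-6) = 1*(-6) = -6)
y(d) = 4*d² (y(d) = (2*d)*(2*d) = 4*d²)
(-44960 + W(-72, -92))/(-21403 + y(94)) = (-44960 - 6)/(-21403 + 4*94²) = -44966/(-21403 + 4*8836) = -44966/(-21403 + 35344) = -44966/13941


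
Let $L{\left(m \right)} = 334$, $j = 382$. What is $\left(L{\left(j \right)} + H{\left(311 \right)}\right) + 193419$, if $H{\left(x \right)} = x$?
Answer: $194064$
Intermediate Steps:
$\left(L{\left(j \right)} + H{\left(311 \right)}\right) + 193419 = \left(334 + 311\right) + 193419 = 645 + 193419 = 194064$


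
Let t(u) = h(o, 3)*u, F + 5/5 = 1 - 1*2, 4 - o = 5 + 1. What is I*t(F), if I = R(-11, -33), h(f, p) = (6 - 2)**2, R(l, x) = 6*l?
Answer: 2112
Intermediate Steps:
o = -2 (o = 4 - (5 + 1) = 4 - 1*6 = 4 - 6 = -2)
h(f, p) = 16 (h(f, p) = 4**2 = 16)
I = -66 (I = 6*(-11) = -66)
F = -2 (F = -1 + (1 - 1*2) = -1 + (1 - 2) = -1 - 1 = -2)
t(u) = 16*u
I*t(F) = -1056*(-2) = -66*(-32) = 2112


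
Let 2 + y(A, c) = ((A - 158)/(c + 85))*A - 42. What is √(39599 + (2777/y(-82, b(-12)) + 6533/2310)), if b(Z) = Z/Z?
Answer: √834640892751676395/4589970 ≈ 199.04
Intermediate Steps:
b(Z) = 1
y(A, c) = -44 + A*(-158 + A)/(85 + c) (y(A, c) = -2 + (((A - 158)/(c + 85))*A - 42) = -2 + (((-158 + A)/(85 + c))*A - 42) = -2 + (A*(-158 + A)/(85 + c) - 42) = -2 + (-42 + A*(-158 + A)/(85 + c)) = -44 + A*(-158 + A)/(85 + c))
√(39599 + (2777/y(-82, b(-12)) + 6533/2310)) = √(39599 + (2777/(((-3740 + (-82)² - 158*(-82) - 44*1)/(85 + 1))) + 6533/2310)) = √(39599 + (2777/(((-3740 + 6724 + 12956 - 44)/86)) + 6533*(1/2310))) = √(39599 + (2777/(((1/86)*15896)) + 6533/2310)) = √(39599 + (2777/(7948/43) + 6533/2310)) = √(39599 + (2777*(43/7948) + 6533/2310)) = √(39599 + (119411/7948 + 6533/2310)) = √(39599 + 163881847/9179940) = √(363680325907/9179940) = √834640892751676395/4589970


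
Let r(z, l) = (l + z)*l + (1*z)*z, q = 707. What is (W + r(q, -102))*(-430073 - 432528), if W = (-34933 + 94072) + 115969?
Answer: -528987475447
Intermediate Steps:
W = 175108 (W = 59139 + 115969 = 175108)
r(z, l) = z² + l*(l + z) (r(z, l) = l*(l + z) + z*z = l*(l + z) + z² = z² + l*(l + z))
(W + r(q, -102))*(-430073 - 432528) = (175108 + ((-102)² + 707² - 102*707))*(-430073 - 432528) = (175108 + (10404 + 499849 - 72114))*(-862601) = (175108 + 438139)*(-862601) = 613247*(-862601) = -528987475447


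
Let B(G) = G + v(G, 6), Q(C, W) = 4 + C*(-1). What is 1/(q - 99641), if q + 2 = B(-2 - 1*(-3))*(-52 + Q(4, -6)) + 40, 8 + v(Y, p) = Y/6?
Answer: -3/297743 ≈ -1.0076e-5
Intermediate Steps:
Q(C, W) = 4 - C
v(Y, p) = -8 + Y/6
B(G) = -8 + 7*G/6 (B(G) = G + (-8 + G/6) = -8 + 7*G/6)
q = 1180/3 (q = -2 + ((-8 + 7*(-2 - 1*(-3))/6)*(-52 + (4 - 1*4)) + 40) = -2 + ((-8 + 7*(-2 + 3)/6)*(-52 + (4 - 4)) + 40) = -2 + ((-8 + (7/6)*1)*(-52 + 0) + 40) = -2 + ((-8 + 7/6)*(-52) + 40) = -2 + (-41/6*(-52) + 40) = -2 + (1066/3 + 40) = -2 + 1186/3 = 1180/3 ≈ 393.33)
1/(q - 99641) = 1/(1180/3 - 99641) = 1/(-297743/3) = -3/297743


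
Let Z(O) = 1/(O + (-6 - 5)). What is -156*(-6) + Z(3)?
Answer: 7487/8 ≈ 935.88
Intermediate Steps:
Z(O) = 1/(-11 + O) (Z(O) = 1/(O - 11) = 1/(-11 + O))
-156*(-6) + Z(3) = -156*(-6) + 1/(-11 + 3) = -26*(-36) + 1/(-8) = 936 - ⅛ = 7487/8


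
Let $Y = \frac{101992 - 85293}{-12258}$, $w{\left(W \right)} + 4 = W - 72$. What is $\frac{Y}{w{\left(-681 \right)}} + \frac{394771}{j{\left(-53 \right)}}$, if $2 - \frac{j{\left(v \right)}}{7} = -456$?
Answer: $\frac{915813611480}{7437363759} \approx 123.14$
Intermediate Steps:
$j{\left(v \right)} = 3206$ ($j{\left(v \right)} = 14 - -3192 = 14 + 3192 = 3206$)
$w{\left(W \right)} = -76 + W$ ($w{\left(W \right)} = -4 + \left(W - 72\right) = -4 + \left(-72 + W\right) = -76 + W$)
$Y = - \frac{16699}{12258}$ ($Y = \left(101992 - 85293\right) \left(- \frac{1}{12258}\right) = 16699 \left(- \frac{1}{12258}\right) = - \frac{16699}{12258} \approx -1.3623$)
$\frac{Y}{w{\left(-681 \right)}} + \frac{394771}{j{\left(-53 \right)}} = - \frac{16699}{12258 \left(-76 - 681\right)} + \frac{394771}{3206} = - \frac{16699}{12258 \left(-757\right)} + 394771 \cdot \frac{1}{3206} = \left(- \frac{16699}{12258}\right) \left(- \frac{1}{757}\right) + \frac{394771}{3206} = \frac{16699}{9279306} + \frac{394771}{3206} = \frac{915813611480}{7437363759}$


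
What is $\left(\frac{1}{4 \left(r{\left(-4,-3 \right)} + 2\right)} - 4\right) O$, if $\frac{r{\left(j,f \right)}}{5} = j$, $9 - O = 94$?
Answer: $\frac{24565}{72} \approx 341.18$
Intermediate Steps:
$O = -85$ ($O = 9 - 94 = -85$)
$r{\left(j,f \right)} = 5 j$
$\left(\frac{1}{4 \left(r{\left(-4,-3 \right)} + 2\right)} - 4\right) O = \left(\frac{1}{4 \left(5 \left(-4\right) + 2\right)} - 4\right) \left(-85\right) = \left(\frac{1}{4 \left(-20 + 2\right)} - 4\right) \left(-85\right) = \left(\frac{1}{4 \left(-18\right)} - 4\right) \left(-85\right) = \left(\frac{1}{-72} - 4\right) \left(-85\right) = \left(- \frac{1}{72} - 4\right) \left(-85\right) = \left(- \frac{289}{72}\right) \left(-85\right) = \frac{24565}{72}$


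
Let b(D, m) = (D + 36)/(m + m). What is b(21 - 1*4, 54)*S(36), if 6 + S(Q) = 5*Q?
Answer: 1537/18 ≈ 85.389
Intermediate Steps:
S(Q) = -6 + 5*Q
b(D, m) = (36 + D)/(2*m) (b(D, m) = (36 + D)/((2*m)) = (36 + D)*(1/(2*m)) = (36 + D)/(2*m))
b(21 - 1*4, 54)*S(36) = ((½)*(36 + (21 - 1*4))/54)*(-6 + 5*36) = ((½)*(1/54)*(36 + (21 - 4)))*(-6 + 180) = ((½)*(1/54)*(36 + 17))*174 = ((½)*(1/54)*53)*174 = (53/108)*174 = 1537/18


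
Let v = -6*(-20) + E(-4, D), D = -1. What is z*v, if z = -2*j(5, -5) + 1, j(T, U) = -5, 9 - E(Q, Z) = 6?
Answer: 1353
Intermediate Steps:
E(Q, Z) = 3 (E(Q, Z) = 9 - 1*6 = 9 - 6 = 3)
z = 11 (z = -2*(-5) + 1 = 10 + 1 = 11)
v = 123 (v = -6*(-20) + 3 = 120 + 3 = 123)
z*v = 11*123 = 1353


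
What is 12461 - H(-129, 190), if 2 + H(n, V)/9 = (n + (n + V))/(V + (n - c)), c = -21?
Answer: 511945/41 ≈ 12486.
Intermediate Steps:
H(n, V) = -18 + 9*(V + 2*n)/(21 + V + n) (H(n, V) = -18 + 9*((n + (n + V))/(V + (n - 1*(-21)))) = -18 + 9*((n + (V + n))/(V + (n + 21))) = -18 + 9*((V + 2*n)/(V + (21 + n))) = -18 + 9*((V + 2*n)/(21 + V + n)) = -18 + 9*(V + 2*n)/(21 + V + n))
12461 - H(-129, 190) = 12461 - 9*(-42 - 1*190)/(21 + 190 - 129) = 12461 - 9*(-42 - 190)/82 = 12461 - 9*(-232)/82 = 12461 - 1*(-1044/41) = 12461 + 1044/41 = 511945/41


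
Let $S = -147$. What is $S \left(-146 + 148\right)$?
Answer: $-294$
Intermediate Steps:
$S \left(-146 + 148\right) = - 147 \left(-146 + 148\right) = \left(-147\right) 2 = -294$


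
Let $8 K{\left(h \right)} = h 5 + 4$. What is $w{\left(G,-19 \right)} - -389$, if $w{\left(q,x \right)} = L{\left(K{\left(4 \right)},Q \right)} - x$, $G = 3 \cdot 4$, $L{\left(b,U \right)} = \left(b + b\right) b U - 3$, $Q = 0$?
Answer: $405$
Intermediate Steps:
$K{\left(h \right)} = \frac{1}{2} + \frac{5 h}{8}$ ($K{\left(h \right)} = \frac{h 5 + 4}{8} = \frac{5 h + 4}{8} = \frac{4 + 5 h}{8} = \frac{1}{2} + \frac{5 h}{8}$)
$L{\left(b,U \right)} = -3 + 2 U b^{2}$ ($L{\left(b,U \right)} = 2 b b U - 3 = 2 b^{2} U - 3 = 2 U b^{2} - 3 = -3 + 2 U b^{2}$)
$G = 12$
$w{\left(q,x \right)} = -3 - x$ ($w{\left(q,x \right)} = \left(-3 + 2 \cdot 0 \left(\frac{1}{2} + \frac{5}{8} \cdot 4\right)^{2}\right) - x = \left(-3 + 2 \cdot 0 \left(\frac{1}{2} + \frac{5}{2}\right)^{2}\right) - x = \left(-3 + 2 \cdot 0 \cdot 3^{2}\right) - x = \left(-3 + 2 \cdot 0 \cdot 9\right) - x = \left(-3 + 0\right) - x = -3 - x$)
$w{\left(G,-19 \right)} - -389 = \left(-3 - -19\right) - -389 = \left(-3 + 19\right) + 389 = 16 + 389 = 405$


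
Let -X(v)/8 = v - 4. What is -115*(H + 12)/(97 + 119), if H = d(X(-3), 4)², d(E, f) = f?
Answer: -805/54 ≈ -14.907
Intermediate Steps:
X(v) = 32 - 8*v (X(v) = -8*(v - 4) = -8*(-4 + v) = 32 - 8*v)
H = 16 (H = 4² = 16)
-115*(H + 12)/(97 + 119) = -115*(16 + 12)/(97 + 119) = -3220/216 = -115*7/54 = -805/54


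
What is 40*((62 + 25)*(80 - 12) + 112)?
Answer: 241120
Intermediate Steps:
40*((62 + 25)*(80 - 12) + 112) = 40*(87*68 + 112) = 40*(5916 + 112) = 40*6028 = 241120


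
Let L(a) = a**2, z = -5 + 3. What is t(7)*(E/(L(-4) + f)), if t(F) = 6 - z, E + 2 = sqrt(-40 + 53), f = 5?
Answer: -16/21 + 8*sqrt(13)/21 ≈ 0.61164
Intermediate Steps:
z = -2
E = -2 + sqrt(13) (E = -2 + sqrt(-40 + 53) = -2 + sqrt(13) ≈ 1.6056)
t(F) = 8 (t(F) = 6 - 1*(-2) = 6 + 2 = 8)
t(7)*(E/(L(-4) + f)) = 8*((-2 + sqrt(13))/((-4)**2 + 5)) = 8*((-2 + sqrt(13))/(16 + 5)) = 8*((-2 + sqrt(13))/21) = 8*(-2/21 + sqrt(13)/21) = -16/21 + 8*sqrt(13)/21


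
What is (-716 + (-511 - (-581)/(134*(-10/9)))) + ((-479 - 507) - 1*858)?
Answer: -4120369/1340 ≈ -3074.9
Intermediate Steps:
(-716 + (-511 - (-581)/(134*(-10/9)))) + ((-479 - 507) - 1*858) = (-716 + (-511 - (-581)/(134*(-10*1/9)))) + (-986 - 858) = (-716 + (-511 - (-581)/(134*(-10/9)))) - 1844 = (-716 + (-511 - (-581)/(-1340/9))) - 1844 = (-716 + (-511 - (-581)*(-9)/1340)) - 1844 = (-716 + (-511 - 1*5229/1340)) - 1844 = (-716 + (-511 - 5229/1340)) - 1844 = (-716 - 689969/1340) - 1844 = -1649409/1340 - 1844 = -4120369/1340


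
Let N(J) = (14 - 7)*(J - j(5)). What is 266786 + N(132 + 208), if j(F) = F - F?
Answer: 269166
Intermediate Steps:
j(F) = 0
N(J) = 7*J (N(J) = (14 - 7)*(J - 1*0) = 7*(J + 0) = 7*J)
266786 + N(132 + 208) = 266786 + 7*(132 + 208) = 266786 + 7*340 = 266786 + 2380 = 269166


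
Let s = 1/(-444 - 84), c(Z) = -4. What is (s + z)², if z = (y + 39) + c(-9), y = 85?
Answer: 4014362881/278784 ≈ 14400.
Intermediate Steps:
s = -1/528 (s = 1/(-528) = -1/528 ≈ -0.0018939)
z = 120 (z = (85 + 39) - 4 = 124 - 4 = 120)
(s + z)² = (-1/528 + 120)² = (63359/528)² = 4014362881/278784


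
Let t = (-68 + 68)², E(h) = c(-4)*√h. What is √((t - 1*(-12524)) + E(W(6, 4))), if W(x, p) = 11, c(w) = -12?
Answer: 2*√(3131 - 3*√11) ≈ 111.73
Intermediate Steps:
E(h) = -12*√h
t = 0 (t = 0² = 0)
√((t - 1*(-12524)) + E(W(6, 4))) = √((0 - 1*(-12524)) - 12*√11) = √((0 + 12524) - 12*√11) = √(12524 - 12*√11)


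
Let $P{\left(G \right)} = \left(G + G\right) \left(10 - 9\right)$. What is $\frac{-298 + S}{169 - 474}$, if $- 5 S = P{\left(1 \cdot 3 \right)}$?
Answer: $\frac{1496}{1525} \approx 0.98098$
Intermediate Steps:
$P{\left(G \right)} = 2 G$ ($P{\left(G \right)} = 2 G 1 = 2 G$)
$S = - \frac{6}{5}$ ($S = - \frac{2 \cdot 1 \cdot 3}{5} = - \frac{2 \cdot 3}{5} = \left(- \frac{1}{5}\right) 6 = - \frac{6}{5} \approx -1.2$)
$\frac{-298 + S}{169 - 474} = \frac{-298 - \frac{6}{5}}{169 - 474} = - \frac{1496}{5 \left(-305\right)} = \left(- \frac{1496}{5}\right) \left(- \frac{1}{305}\right) = \frac{1496}{1525}$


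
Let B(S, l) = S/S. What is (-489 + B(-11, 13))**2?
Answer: 238144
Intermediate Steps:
B(S, l) = 1
(-489 + B(-11, 13))**2 = (-489 + 1)**2 = (-488)**2 = 238144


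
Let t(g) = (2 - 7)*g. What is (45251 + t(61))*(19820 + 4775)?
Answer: 1105446870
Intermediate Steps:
t(g) = -5*g
(45251 + t(61))*(19820 + 4775) = (45251 - 5*61)*(19820 + 4775) = (45251 - 305)*24595 = 44946*24595 = 1105446870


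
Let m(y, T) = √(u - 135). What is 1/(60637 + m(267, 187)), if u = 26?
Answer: 60637/3676845878 - I*√109/3676845878 ≈ 1.6492e-5 - 2.8395e-9*I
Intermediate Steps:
m(y, T) = I*√109 (m(y, T) = √(26 - 135) = √(-109) = I*√109)
1/(60637 + m(267, 187)) = 1/(60637 + I*√109)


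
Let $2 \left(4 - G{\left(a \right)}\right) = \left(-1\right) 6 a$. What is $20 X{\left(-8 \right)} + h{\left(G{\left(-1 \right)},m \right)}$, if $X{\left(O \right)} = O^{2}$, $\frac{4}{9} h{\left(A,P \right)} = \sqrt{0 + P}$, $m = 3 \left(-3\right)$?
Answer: $1280 + \frac{27 i}{4} \approx 1280.0 + 6.75 i$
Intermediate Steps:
$m = -9$
$G{\left(a \right)} = 4 + 3 a$ ($G{\left(a \right)} = 4 - \frac{\left(-1\right) 6 a}{2} = 4 - \frac{\left(-6\right) a}{2} = 4 + 3 a$)
$h{\left(A,P \right)} = \frac{9 \sqrt{P}}{4}$ ($h{\left(A,P \right)} = \frac{9 \sqrt{0 + P}}{4} = \frac{9 \sqrt{P}}{4}$)
$20 X{\left(-8 \right)} + h{\left(G{\left(-1 \right)},m \right)} = 20 \left(-8\right)^{2} + \frac{9 \sqrt{-9}}{4} = 20 \cdot 64 + \frac{9 \cdot 3 i}{4} = 1280 + \frac{27 i}{4}$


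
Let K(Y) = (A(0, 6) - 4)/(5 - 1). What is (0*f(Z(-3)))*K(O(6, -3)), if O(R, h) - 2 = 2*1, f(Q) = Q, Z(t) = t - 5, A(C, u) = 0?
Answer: 0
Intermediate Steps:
Z(t) = -5 + t
O(R, h) = 4 (O(R, h) = 2 + 2*1 = 2 + 2 = 4)
K(Y) = -1 (K(Y) = (0 - 4)/(5 - 1) = -4/4 = -4*¼ = -1)
(0*f(Z(-3)))*K(O(6, -3)) = (0*(-5 - 3))*(-1) = (0*(-8))*(-1) = 0*(-1) = 0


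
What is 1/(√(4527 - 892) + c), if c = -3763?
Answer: -3763/14156534 - √3635/14156534 ≈ -0.00027007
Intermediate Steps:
1/(√(4527 - 892) + c) = 1/(√(4527 - 892) - 3763) = 1/(√3635 - 3763) = 1/(-3763 + √3635)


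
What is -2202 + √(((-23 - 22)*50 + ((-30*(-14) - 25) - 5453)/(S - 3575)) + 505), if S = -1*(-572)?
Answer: -2202 + I*√1746804059/1001 ≈ -2202.0 + 41.753*I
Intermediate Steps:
S = 572
-2202 + √(((-23 - 22)*50 + ((-30*(-14) - 25) - 5453)/(S - 3575)) + 505) = -2202 + √(((-23 - 22)*50 + ((-30*(-14) - 25) - 5453)/(572 - 3575)) + 505) = -2202 + √((-45*50 + ((420 - 25) - 5453)/(-3003)) + 505) = -2202 + √((-2250 + (395 - 5453)*(-1/3003)) + 505) = -2202 + √((-2250 - 5058*(-1/3003)) + 505) = -2202 + √((-2250 + 1686/1001) + 505) = -2202 + √(-2250564/1001 + 505) = -2202 + √(-1745059/1001) = -2202 + I*√1746804059/1001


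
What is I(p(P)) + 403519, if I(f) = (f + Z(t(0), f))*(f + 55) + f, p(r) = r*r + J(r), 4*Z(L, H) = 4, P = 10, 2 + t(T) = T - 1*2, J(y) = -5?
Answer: 418014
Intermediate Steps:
t(T) = -4 + T (t(T) = -2 + (T - 1*2) = -2 + (T - 2) = -2 + (-2 + T) = -4 + T)
Z(L, H) = 1 (Z(L, H) = (1/4)*4 = 1)
p(r) = -5 + r**2 (p(r) = r*r - 5 = r**2 - 5 = -5 + r**2)
I(f) = f + (1 + f)*(55 + f) (I(f) = (f + 1)*(f + 55) + f = (1 + f)*(55 + f) + f = f + (1 + f)*(55 + f))
I(p(P)) + 403519 = (55 + (-5 + 10**2)**2 + 57*(-5 + 10**2)) + 403519 = (55 + (-5 + 100)**2 + 57*(-5 + 100)) + 403519 = (55 + 95**2 + 57*95) + 403519 = (55 + 9025 + 5415) + 403519 = 14495 + 403519 = 418014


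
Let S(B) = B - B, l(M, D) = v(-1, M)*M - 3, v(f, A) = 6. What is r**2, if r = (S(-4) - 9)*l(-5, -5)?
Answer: 88209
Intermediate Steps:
l(M, D) = -3 + 6*M (l(M, D) = 6*M - 3 = -3 + 6*M)
S(B) = 0
r = 297 (r = (0 - 9)*(-3 + 6*(-5)) = -9*(-3 - 30) = -9*(-33) = 297)
r**2 = 297**2 = 88209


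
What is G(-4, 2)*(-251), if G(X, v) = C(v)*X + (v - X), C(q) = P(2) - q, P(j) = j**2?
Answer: 502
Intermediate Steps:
C(q) = 4 - q (C(q) = 2**2 - q = 4 - q)
G(X, v) = v - X + X*(4 - v) (G(X, v) = (4 - v)*X + (v - X) = X*(4 - v) + (v - X) = v - X + X*(4 - v))
G(-4, 2)*(-251) = (2 - 1*(-4) - 1*(-4)*(-4 + 2))*(-251) = (2 + 4 - 1*(-4)*(-2))*(-251) = (2 + 4 - 8)*(-251) = -2*(-251) = 502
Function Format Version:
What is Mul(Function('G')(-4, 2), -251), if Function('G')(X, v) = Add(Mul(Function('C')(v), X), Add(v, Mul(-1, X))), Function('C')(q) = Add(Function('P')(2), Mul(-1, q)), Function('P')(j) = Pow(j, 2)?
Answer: 502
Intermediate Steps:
Function('C')(q) = Add(4, Mul(-1, q)) (Function('C')(q) = Add(Pow(2, 2), Mul(-1, q)) = Add(4, Mul(-1, q)))
Function('G')(X, v) = Add(v, Mul(-1, X), Mul(X, Add(4, Mul(-1, v)))) (Function('G')(X, v) = Add(Mul(Add(4, Mul(-1, v)), X), Add(v, Mul(-1, X))) = Add(Mul(X, Add(4, Mul(-1, v))), Add(v, Mul(-1, X))) = Add(v, Mul(-1, X), Mul(X, Add(4, Mul(-1, v)))))
Mul(Function('G')(-4, 2), -251) = Mul(Add(2, Mul(-1, -4), Mul(-1, -4, Add(-4, 2))), -251) = Mul(Add(2, 4, Mul(-1, -4, -2)), -251) = Mul(Add(2, 4, -8), -251) = Mul(-2, -251) = 502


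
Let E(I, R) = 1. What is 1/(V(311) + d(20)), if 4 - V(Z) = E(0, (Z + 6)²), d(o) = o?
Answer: 1/23 ≈ 0.043478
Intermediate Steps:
V(Z) = 3 (V(Z) = 4 - 1*1 = 4 - 1 = 3)
1/(V(311) + d(20)) = 1/(3 + 20) = 1/23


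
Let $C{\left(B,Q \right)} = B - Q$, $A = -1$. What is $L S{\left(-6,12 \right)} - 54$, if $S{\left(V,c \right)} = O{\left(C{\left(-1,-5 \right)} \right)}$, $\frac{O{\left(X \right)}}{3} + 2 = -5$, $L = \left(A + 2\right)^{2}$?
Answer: $-75$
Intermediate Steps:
$L = 1$ ($L = \left(-1 + 2\right)^{2} = 1^{2} = 1$)
$O{\left(X \right)} = -21$ ($O{\left(X \right)} = -6 + 3 \left(-5\right) = -6 - 15 = -21$)
$S{\left(V,c \right)} = -21$
$L S{\left(-6,12 \right)} - 54 = 1 \left(-21\right) - 54 = -21 - 54 = -75$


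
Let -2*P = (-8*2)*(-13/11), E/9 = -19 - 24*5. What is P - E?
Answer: 13657/11 ≈ 1241.5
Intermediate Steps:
E = -1251 (E = 9*(-19 - 24*5) = 9*(-19 - 120) = 9*(-139) = -1251)
P = -104/11 (P = -(-8*2)*(-13/11)/2 = -(-8)*(-13*1/11) = -(-8)*(-13)/11 = -½*208/11 = -104/11 ≈ -9.4545)
P - E = -104/11 - 1*(-1251) = -104/11 + 1251 = 13657/11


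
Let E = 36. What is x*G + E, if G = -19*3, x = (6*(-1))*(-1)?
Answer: -306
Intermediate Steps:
x = 6 (x = -6*(-1) = 6)
G = -57
x*G + E = 6*(-57) + 36 = -342 + 36 = -306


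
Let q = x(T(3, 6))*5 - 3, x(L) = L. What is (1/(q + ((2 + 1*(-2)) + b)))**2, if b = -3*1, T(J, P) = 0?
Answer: 1/36 ≈ 0.027778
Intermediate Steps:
q = -3 (q = 0*5 - 3 = 0 - 3 = -3)
b = -3
(1/(q + ((2 + 1*(-2)) + b)))**2 = (1/(-3 + ((2 + 1*(-2)) - 3)))**2 = (1/(-3 + ((2 - 2) - 3)))**2 = (1/(-3 + (0 - 3)))**2 = (1/(-3 - 3))**2 = (1/(-6))**2 = (-1/6)**2 = 1/36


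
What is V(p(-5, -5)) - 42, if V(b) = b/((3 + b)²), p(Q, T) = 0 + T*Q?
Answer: -32903/784 ≈ -41.968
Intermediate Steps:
p(Q, T) = Q*T (p(Q, T) = 0 + Q*T = Q*T)
V(b) = b/(3 + b)²
V(p(-5, -5)) - 42 = (-5*(-5))/(3 - 5*(-5))² - 42 = 25/(3 + 25)² - 42 = 25/28² - 42 = 25*(1/784) - 42 = 25/784 - 42 = -32903/784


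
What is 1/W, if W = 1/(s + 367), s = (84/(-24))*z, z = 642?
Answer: -1880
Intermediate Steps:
s = -2247 (s = (84/(-24))*642 = (84*(-1/24))*642 = -7/2*642 = -2247)
W = -1/1880 (W = 1/(-2247 + 367) = 1/(-1880) = -1/1880 ≈ -0.00053191)
1/W = 1/(-1/1880) = -1880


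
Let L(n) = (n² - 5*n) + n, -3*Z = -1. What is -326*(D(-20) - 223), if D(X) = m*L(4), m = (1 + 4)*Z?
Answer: 72698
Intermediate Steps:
Z = ⅓ (Z = -⅓*(-1) = ⅓ ≈ 0.33333)
m = 5/3 (m = (1 + 4)*(⅓) = 5*(⅓) = 5/3 ≈ 1.6667)
L(n) = n² - 4*n
D(X) = 0 (D(X) = 5*(4*(-4 + 4))/3 = 5*(4*0)/3 = (5/3)*0 = 0)
-326*(D(-20) - 223) = -326*(0 - 223) = -326*(-223) = 72698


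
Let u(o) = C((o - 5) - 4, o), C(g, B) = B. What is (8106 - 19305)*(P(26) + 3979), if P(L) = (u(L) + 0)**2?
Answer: -52131345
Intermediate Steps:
u(o) = o
P(L) = L**2 (P(L) = (L + 0)**2 = L**2)
(8106 - 19305)*(P(26) + 3979) = (8106 - 19305)*(26**2 + 3979) = -11199*(676 + 3979) = -11199*4655 = -52131345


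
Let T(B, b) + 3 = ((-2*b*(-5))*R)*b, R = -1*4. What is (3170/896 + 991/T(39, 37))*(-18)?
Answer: -777198483/12266912 ≈ -63.357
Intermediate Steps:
R = -4
T(B, b) = -3 - 40*b**2 (T(B, b) = -3 + ((-2*b*(-5))*(-4))*b = -3 + ((10*b)*(-4))*b = -3 + (-40*b)*b = -3 - 40*b**2)
(3170/896 + 991/T(39, 37))*(-18) = (3170/896 + 991/(-3 - 40*37**2))*(-18) = (3170*(1/896) + 991/(-3 - 40*1369))*(-18) = (1585/448 + 991/(-3 - 54760))*(-18) = (1585/448 + 991/(-54763))*(-18) = (1585/448 + 991*(-1/54763))*(-18) = (1585/448 - 991/54763)*(-18) = (86355387/24533824)*(-18) = -777198483/12266912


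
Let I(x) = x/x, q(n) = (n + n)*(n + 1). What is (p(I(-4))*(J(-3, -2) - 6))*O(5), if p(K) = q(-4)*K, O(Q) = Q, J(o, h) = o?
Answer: -1080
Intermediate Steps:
q(n) = 2*n*(1 + n) (q(n) = (2*n)*(1 + n) = 2*n*(1 + n))
I(x) = 1
p(K) = 24*K (p(K) = (2*(-4)*(1 - 4))*K = (2*(-4)*(-3))*K = 24*K)
(p(I(-4))*(J(-3, -2) - 6))*O(5) = ((24*1)*(-3 - 6))*5 = (24*(-9))*5 = -216*5 = -1080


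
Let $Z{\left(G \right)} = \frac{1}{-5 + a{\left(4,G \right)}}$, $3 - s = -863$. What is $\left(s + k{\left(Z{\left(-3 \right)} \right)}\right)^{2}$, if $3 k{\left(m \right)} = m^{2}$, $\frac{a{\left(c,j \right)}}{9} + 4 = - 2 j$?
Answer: $\frac{192776317969}{257049} \approx 7.4996 \cdot 10^{5}$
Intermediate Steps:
$a{\left(c,j \right)} = -36 - 18 j$ ($a{\left(c,j \right)} = -36 + 9 \left(- 2 j\right) = -36 - 18 j$)
$s = 866$ ($s = 3 - -863 = 3 + 863 = 866$)
$Z{\left(G \right)} = \frac{1}{-41 - 18 G}$ ($Z{\left(G \right)} = \frac{1}{-5 - \left(36 + 18 G\right)} = \frac{1}{-41 - 18 G}$)
$k{\left(m \right)} = \frac{m^{2}}{3}$
$\left(s + k{\left(Z{\left(-3 \right)} \right)}\right)^{2} = \left(866 + \frac{\left(- \frac{1}{41 + 18 \left(-3\right)}\right)^{2}}{3}\right)^{2} = \left(866 + \frac{\left(- \frac{1}{41 - 54}\right)^{2}}{3}\right)^{2} = \left(866 + \frac{\left(- \frac{1}{-13}\right)^{2}}{3}\right)^{2} = \left(866 + \frac{\left(\left(-1\right) \left(- \frac{1}{13}\right)\right)^{2}}{3}\right)^{2} = \left(866 + \frac{1}{3 \cdot 169}\right)^{2} = \left(866 + \frac{1}{3} \cdot \frac{1}{169}\right)^{2} = \left(866 + \frac{1}{507}\right)^{2} = \left(\frac{439063}{507}\right)^{2} = \frac{192776317969}{257049}$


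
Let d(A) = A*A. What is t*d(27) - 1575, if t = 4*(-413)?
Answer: -1205883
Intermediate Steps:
d(A) = A²
t = -1652
t*d(27) - 1575 = -1652*27² - 1575 = -1652*729 - 1575 = -1204308 - 1575 = -1205883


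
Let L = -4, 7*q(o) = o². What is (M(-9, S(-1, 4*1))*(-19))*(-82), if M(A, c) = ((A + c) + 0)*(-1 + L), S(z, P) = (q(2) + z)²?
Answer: 3365280/49 ≈ 68679.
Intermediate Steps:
q(o) = o²/7
S(z, P) = (4/7 + z)² (S(z, P) = ((⅐)*2² + z)² = ((⅐)*4 + z)² = (4/7 + z)²)
M(A, c) = -5*A - 5*c (M(A, c) = ((A + c) + 0)*(-1 - 4) = (A + c)*(-5) = -5*A - 5*c)
(M(-9, S(-1, 4*1))*(-19))*(-82) = ((-5*(-9) - 5*(4 + 7*(-1))²/49)*(-19))*(-82) = ((45 - 5*(4 - 7)²/49)*(-19))*(-82) = ((45 - 5*(-3)²/49)*(-19))*(-82) = ((45 - 5*9/49)*(-19))*(-82) = ((45 - 45/49)*(-19))*(-82) = ((2160/49)*(-19))*(-82) = -41040/49*(-82) = 3365280/49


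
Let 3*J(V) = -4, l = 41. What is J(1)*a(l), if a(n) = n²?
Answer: -6724/3 ≈ -2241.3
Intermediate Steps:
J(V) = -4/3 (J(V) = (⅓)*(-4) = -4/3)
J(1)*a(l) = -4/3*41² = -4/3*1681 = -6724/3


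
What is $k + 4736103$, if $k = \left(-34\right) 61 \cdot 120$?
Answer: $4487223$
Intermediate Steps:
$k = -248880$ ($k = \left(-2074\right) 120 = -248880$)
$k + 4736103 = -248880 + 4736103 = 4487223$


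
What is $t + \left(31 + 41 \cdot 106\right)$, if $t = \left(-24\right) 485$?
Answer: $-7263$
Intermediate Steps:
$t = -11640$
$t + \left(31 + 41 \cdot 106\right) = -11640 + \left(31 + 41 \cdot 106\right) = -11640 + \left(31 + 4346\right) = -11640 + 4377 = -7263$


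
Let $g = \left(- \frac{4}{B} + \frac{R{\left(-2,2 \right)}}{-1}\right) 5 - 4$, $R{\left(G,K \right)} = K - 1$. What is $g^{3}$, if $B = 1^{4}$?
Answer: $-24389$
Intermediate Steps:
$R{\left(G,K \right)} = -1 + K$ ($R{\left(G,K \right)} = K - 1 = -1 + K$)
$B = 1$
$g = -29$ ($g = \left(- \frac{4}{1} + \frac{-1 + 2}{-1}\right) 5 - 4 = \left(\left(-4\right) 1 + 1 \left(-1\right)\right) 5 - 4 = \left(-4 - 1\right) 5 - 4 = \left(-5\right) 5 - 4 = -25 - 4 = -29$)
$g^{3} = \left(-29\right)^{3} = -24389$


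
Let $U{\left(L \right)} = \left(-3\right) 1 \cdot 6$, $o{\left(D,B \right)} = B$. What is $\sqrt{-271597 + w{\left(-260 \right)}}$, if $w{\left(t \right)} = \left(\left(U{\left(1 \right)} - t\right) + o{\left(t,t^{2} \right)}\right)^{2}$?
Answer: $7 \sqrt{93923783} \approx 67840.0$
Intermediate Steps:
$U{\left(L \right)} = -18$ ($U{\left(L \right)} = \left(-3\right) 6 = -18$)
$w{\left(t \right)} = \left(-18 + t^{2} - t\right)^{2}$ ($w{\left(t \right)} = \left(\left(-18 - t\right) + t^{2}\right)^{2} = \left(-18 + t^{2} - t\right)^{2}$)
$\sqrt{-271597 + w{\left(-260 \right)}} = \sqrt{-271597 + \left(18 - 260 - \left(-260\right)^{2}\right)^{2}} = \sqrt{-271597 + \left(18 - 260 - 67600\right)^{2}} = \sqrt{-271597 + \left(-67842\right)^{2}} = \sqrt{-271597 + 4602536964} = \sqrt{4602265367} = 7 \sqrt{93923783}$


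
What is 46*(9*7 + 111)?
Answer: 8004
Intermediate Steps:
46*(9*7 + 111) = 46*(63 + 111) = 46*174 = 8004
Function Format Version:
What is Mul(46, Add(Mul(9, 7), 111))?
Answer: 8004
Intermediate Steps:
Mul(46, Add(Mul(9, 7), 111)) = Mul(46, Add(63, 111)) = Mul(46, 174) = 8004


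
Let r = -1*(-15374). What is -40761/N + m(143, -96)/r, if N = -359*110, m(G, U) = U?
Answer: 311434287/303559630 ≈ 1.0259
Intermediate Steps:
N = -39490
r = 15374
-40761/N + m(143, -96)/r = -40761/(-39490) - 96/15374 = -40761*(-1/39490) - 96*1/15374 = 40761/39490 - 48/7687 = 311434287/303559630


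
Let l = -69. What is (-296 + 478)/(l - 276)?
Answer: -182/345 ≈ -0.52754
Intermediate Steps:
(-296 + 478)/(l - 276) = (-296 + 478)/(-69 - 276) = 182/(-345) = 182*(-1/345) = -182/345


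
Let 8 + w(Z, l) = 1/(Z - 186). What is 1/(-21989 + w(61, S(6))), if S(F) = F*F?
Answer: -125/2749626 ≈ -4.5461e-5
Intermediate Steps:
S(F) = F²
w(Z, l) = -8 + 1/(-186 + Z) (w(Z, l) = -8 + 1/(Z - 186) = -8 + 1/(-186 + Z))
1/(-21989 + w(61, S(6))) = 1/(-21989 + (1489 - 8*61)/(-186 + 61)) = 1/(-21989 + (1489 - 488)/(-125)) = 1/(-21989 - 1/125*1001) = 1/(-21989 - 1001/125) = 1/(-2749626/125) = -125/2749626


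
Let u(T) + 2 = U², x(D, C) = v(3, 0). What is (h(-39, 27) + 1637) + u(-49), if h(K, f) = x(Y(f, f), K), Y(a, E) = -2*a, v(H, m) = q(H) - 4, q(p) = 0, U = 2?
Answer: 1635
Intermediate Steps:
v(H, m) = -4 (v(H, m) = 0 - 4 = -4)
x(D, C) = -4
u(T) = 2 (u(T) = -2 + 2² = -2 + 4 = 2)
h(K, f) = -4
(h(-39, 27) + 1637) + u(-49) = (-4 + 1637) + 2 = 1633 + 2 = 1635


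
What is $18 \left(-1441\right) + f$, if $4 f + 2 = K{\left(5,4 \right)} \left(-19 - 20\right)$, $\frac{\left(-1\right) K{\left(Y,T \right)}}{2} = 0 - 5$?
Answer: $-26036$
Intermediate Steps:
$K{\left(Y,T \right)} = 10$ ($K{\left(Y,T \right)} = - 2 \left(0 - 5\right) = \left(-2\right) \left(-5\right) = 10$)
$f = -98$ ($f = - \frac{1}{2} + \frac{10 \left(-19 - 20\right)}{4} = - \frac{1}{2} + \frac{10 \left(-39\right)}{4} = - \frac{1}{2} + \frac{1}{4} \left(-390\right) = - \frac{1}{2} - \frac{195}{2} = -98$)
$18 \left(-1441\right) + f = 18 \left(-1441\right) - 98 = -25938 - 98 = -26036$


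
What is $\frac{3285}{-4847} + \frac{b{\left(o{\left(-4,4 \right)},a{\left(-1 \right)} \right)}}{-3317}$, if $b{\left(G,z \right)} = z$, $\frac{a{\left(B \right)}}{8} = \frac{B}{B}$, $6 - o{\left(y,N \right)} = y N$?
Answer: $- \frac{10935121}{16077499} \approx -0.68015$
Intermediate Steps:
$o{\left(y,N \right)} = 6 - N y$ ($o{\left(y,N \right)} = 6 - y N = 6 - N y$)
$a{\left(B \right)} = 8$ ($a{\left(B \right)} = 8 \frac{B}{B} = 8 \cdot 1 = 8$)
$\frac{3285}{-4847} + \frac{b{\left(o{\left(-4,4 \right)},a{\left(-1 \right)} \right)}}{-3317} = \frac{3285}{-4847} + \frac{8}{-3317} = 3285 \left(- \frac{1}{4847}\right) + 8 \left(- \frac{1}{3317}\right) = - \frac{3285}{4847} - \frac{8}{3317} = - \frac{10935121}{16077499}$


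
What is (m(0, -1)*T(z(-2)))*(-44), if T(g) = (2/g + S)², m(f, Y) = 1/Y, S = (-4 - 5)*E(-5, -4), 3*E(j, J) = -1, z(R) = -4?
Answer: 275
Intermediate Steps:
E(j, J) = -⅓ (E(j, J) = (⅓)*(-1) = -⅓)
S = 3 (S = (-4 - 5)*(-⅓) = -9*(-⅓) = 3)
T(g) = (3 + 2/g)² (T(g) = (2/g + 3)² = (3 + 2/g)²)
(m(0, -1)*T(z(-2)))*(-44) = (((2 + 3*(-4))²/(-4)²)/(-1))*(-44) = -(2 - 12)²/16*(-44) = -(-10)²/16*(-44) = -100/16*(-44) = -1*25/4*(-44) = -25/4*(-44) = 275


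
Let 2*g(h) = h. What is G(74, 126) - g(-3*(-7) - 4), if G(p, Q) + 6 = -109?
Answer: -247/2 ≈ -123.50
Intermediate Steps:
g(h) = h/2
G(p, Q) = -115 (G(p, Q) = -6 - 109 = -115)
G(74, 126) - g(-3*(-7) - 4) = -115 - (-3*(-7) - 4)/2 = -115 - (21 - 4)/2 = -115 - 17/2 = -247/2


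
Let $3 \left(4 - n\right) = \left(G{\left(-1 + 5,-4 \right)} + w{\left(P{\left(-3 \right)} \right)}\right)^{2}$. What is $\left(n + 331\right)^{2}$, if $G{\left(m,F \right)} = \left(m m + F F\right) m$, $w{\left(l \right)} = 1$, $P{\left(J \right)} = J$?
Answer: $27164944$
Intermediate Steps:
$G{\left(m,F \right)} = m \left(F^{2} + m^{2}\right)$ ($G{\left(m,F \right)} = \left(m^{2} + F^{2}\right) m = \left(F^{2} + m^{2}\right) m = m \left(F^{2} + m^{2}\right)$)
$n = -5543$ ($n = 4 - \frac{\left(\left(-1 + 5\right) \left(\left(-4\right)^{2} + \left(-1 + 5\right)^{2}\right) + 1\right)^{2}}{3} = 4 - \frac{\left(4 \left(16 + 4^{2}\right) + 1\right)^{2}}{3} = 4 - \frac{\left(4 \left(16 + 16\right) + 1\right)^{2}}{3} = 4 - \frac{\left(4 \cdot 32 + 1\right)^{2}}{3} = 4 - \frac{\left(128 + 1\right)^{2}}{3} = 4 - \frac{129^{2}}{3} = 4 - 5547 = -5543$)
$\left(n + 331\right)^{2} = \left(-5543 + 331\right)^{2} = \left(-5212\right)^{2} = 27164944$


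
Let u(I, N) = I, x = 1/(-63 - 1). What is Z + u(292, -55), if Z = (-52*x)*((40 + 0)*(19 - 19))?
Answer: 292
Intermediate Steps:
x = -1/64 (x = 1/(-64) = -1/64 ≈ -0.015625)
Z = 0 (Z = (-52*(-1/64))*((40 + 0)*(19 - 19)) = 13*(40*0)/16 = (13/16)*0 = 0)
Z + u(292, -55) = 0 + 292 = 292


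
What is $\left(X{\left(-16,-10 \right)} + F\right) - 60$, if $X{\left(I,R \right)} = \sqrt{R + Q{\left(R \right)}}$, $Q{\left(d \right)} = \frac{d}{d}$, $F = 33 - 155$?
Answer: $-182 + 3 i \approx -182.0 + 3.0 i$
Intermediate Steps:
$F = -122$ ($F = 33 - 155 = -122$)
$Q{\left(d \right)} = 1$
$X{\left(I,R \right)} = \sqrt{1 + R}$ ($X{\left(I,R \right)} = \sqrt{R + 1} = \sqrt{1 + R}$)
$\left(X{\left(-16,-10 \right)} + F\right) - 60 = \left(\sqrt{1 - 10} - 122\right) - 60 = \left(\sqrt{-9} - 122\right) - 60 = \left(3 i - 122\right) - 60 = \left(-122 + 3 i\right) - 60 = -182 + 3 i$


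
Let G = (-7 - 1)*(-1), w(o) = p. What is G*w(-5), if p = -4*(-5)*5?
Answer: 800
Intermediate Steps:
p = 100 (p = 20*5 = 100)
w(o) = 100
G = 8 (G = -8*(-1) = 8)
G*w(-5) = 8*100 = 800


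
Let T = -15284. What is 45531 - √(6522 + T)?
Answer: 45531 - I*√8762 ≈ 45531.0 - 93.606*I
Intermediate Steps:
45531 - √(6522 + T) = 45531 - √(6522 - 15284) = 45531 - √(-8762) = 45531 - I*√8762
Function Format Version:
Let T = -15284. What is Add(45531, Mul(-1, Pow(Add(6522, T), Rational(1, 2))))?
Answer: Add(45531, Mul(-1, I, Pow(8762, Rational(1, 2)))) ≈ Add(45531., Mul(-93.606, I))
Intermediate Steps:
Add(45531, Mul(-1, Pow(Add(6522, T), Rational(1, 2)))) = Add(45531, Mul(-1, Pow(Add(6522, -15284), Rational(1, 2)))) = Add(45531, Mul(-1, Pow(-8762, Rational(1, 2)))) = Add(45531, Mul(-1, Mul(I, Pow(8762, Rational(1, 2))))) = Add(45531, Mul(-1, I, Pow(8762, Rational(1, 2))))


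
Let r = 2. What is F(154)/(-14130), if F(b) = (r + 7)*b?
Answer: -77/785 ≈ -0.098089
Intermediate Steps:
F(b) = 9*b (F(b) = (2 + 7)*b = 9*b)
F(154)/(-14130) = (9*154)/(-14130) = 1386*(-1/14130) = -77/785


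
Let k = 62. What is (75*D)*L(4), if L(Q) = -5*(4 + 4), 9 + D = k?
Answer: -159000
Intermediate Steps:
D = 53 (D = -9 + 62 = 53)
L(Q) = -40 (L(Q) = -5*8 = -40)
(75*D)*L(4) = (75*53)*(-40) = 3975*(-40) = -159000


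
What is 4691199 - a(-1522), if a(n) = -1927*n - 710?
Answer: 1759015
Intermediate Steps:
a(n) = -710 - 1927*n
4691199 - a(-1522) = 4691199 - (-710 - 1927*(-1522)) = 4691199 - (-710 + 2932894) = 4691199 - 1*2932184 = 4691199 - 2932184 = 1759015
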